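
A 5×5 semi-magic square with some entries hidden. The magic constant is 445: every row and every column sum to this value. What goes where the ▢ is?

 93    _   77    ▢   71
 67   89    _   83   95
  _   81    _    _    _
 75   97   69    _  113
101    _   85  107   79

99

Row 2: 67 + 89 + 83 + 95 + ? = 445, so (2,3) = 111.
From row 4, 445 − (75 + 97 + 69 + 113) gives (4,4) = 91.
The remaining cell in row 5 is (5,2) = 445 − 372 = 73.
Column 1 must total 445; the given cells sum to 336, so (3,1) = 109.
Using column 2: 89 + 81 + 97 + 73 + ? → (1,2) = 445 − 340 = 105.
The remaining cell in column 3 is (3,3) = 445 − 342 = 103.
Using column 5: 71 + 95 + 113 + 79 + ? → (3,5) = 445 − 358 = 87.
The remaining cell in row 1 is (1,4) = 445 − 346 = 99.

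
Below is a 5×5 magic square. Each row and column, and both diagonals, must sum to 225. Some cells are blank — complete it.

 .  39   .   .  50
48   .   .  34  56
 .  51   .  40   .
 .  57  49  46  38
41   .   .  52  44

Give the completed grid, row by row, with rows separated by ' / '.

47 39 36 53 50 / 48 45 42 34 56 / 54 51 43 40 37 / 35 57 49 46 38 / 41 33 55 52 44

Row 4 must total 225; the given cells sum to 190, so (4,1) = 35.
From column 4, 225 − (34 + 40 + 46 + 52) gives (1,4) = 53.
Column 5 must total 225; the given cells sum to 188, so (3,5) = 37.
From anti-diagonal, 225 − (50 + 34 + 57 + 41) gives (3,3) = 43.
From row 3, 225 − (51 + 43 + 40 + 37) gives (3,1) = 54.
The remaining cell in column 1 is (1,1) = 225 − 178 = 47.
The remaining cell in main diagonal is (2,2) = 225 − 180 = 45.
From row 1, 225 − (47 + 39 + 53 + 50) gives (1,3) = 36.
Row 2: 48 + 45 + 34 + 56 + ? = 225, so (2,3) = 42.
From column 2, 225 − (39 + 45 + 51 + 57) gives (5,2) = 33.
The remaining cell in column 3 is (5,3) = 225 − 170 = 55.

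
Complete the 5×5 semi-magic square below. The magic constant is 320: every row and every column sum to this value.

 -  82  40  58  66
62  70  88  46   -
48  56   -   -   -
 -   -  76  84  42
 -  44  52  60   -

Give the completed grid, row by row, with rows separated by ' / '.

74 82 40 58 66 / 62 70 88 46 54 / 48 56 64 72 80 / 50 68 76 84 42 / 86 44 52 60 78

Row 1: 82 + 40 + 58 + 66 + ? = 320, so (1,1) = 74.
Row 2 must total 320; the given cells sum to 266, so (2,5) = 54.
Column 2 must total 320; the given cells sum to 252, so (4,2) = 68.
Column 3: 40 + 88 + 76 + 52 + ? = 320, so (3,3) = 64.
From column 4, 320 − (58 + 46 + 84 + 60) gives (3,4) = 72.
The remaining cell in row 3 is (3,5) = 320 − 240 = 80.
From row 4, 320 − (68 + 76 + 84 + 42) gives (4,1) = 50.
Using column 1: 74 + 62 + 48 + 50 + ? → (5,1) = 320 − 234 = 86.
Column 5 needs 320; the known cells sum to 242, so (5,5) = 78.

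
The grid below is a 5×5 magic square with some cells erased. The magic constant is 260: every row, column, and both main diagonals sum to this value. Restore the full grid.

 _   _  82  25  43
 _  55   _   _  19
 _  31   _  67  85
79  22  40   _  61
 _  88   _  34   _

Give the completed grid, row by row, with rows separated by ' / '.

Row 4 must total 260; the given cells sum to 202, so (4,4) = 58.
Column 2 needs 260; the known cells sum to 196, so (1,2) = 64.
The remaining cell in column 4 is (2,4) = 260 − 184 = 76.
Column 5 needs 260; the known cells sum to 208, so (5,5) = 52.
Row 1: 64 + 82 + 25 + 43 + ? = 260, so (1,1) = 46.
Main diagonal needs 260; the known cells sum to 211, so (3,3) = 49.
The remaining cell in anti-diagonal is (5,1) = 260 − 190 = 70.
The remaining cell in row 3 is (3,1) = 260 − 232 = 28.
Using row 5: 70 + 88 + 34 + 52 + ? → (5,3) = 260 − 244 = 16.
Using column 1: 46 + 28 + 79 + 70 + ? → (2,1) = 260 − 223 = 37.
Column 3 must total 260; the given cells sum to 187, so (2,3) = 73.

46 64 82 25 43 / 37 55 73 76 19 / 28 31 49 67 85 / 79 22 40 58 61 / 70 88 16 34 52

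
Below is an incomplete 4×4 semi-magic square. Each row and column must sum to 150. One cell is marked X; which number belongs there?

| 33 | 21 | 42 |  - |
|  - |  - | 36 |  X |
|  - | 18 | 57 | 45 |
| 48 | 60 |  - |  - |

Row 1 must total 150; the given cells sum to 96, so (1,4) = 54.
Row 3 must total 150; the given cells sum to 120, so (3,1) = 30.
Column 1 needs 150; the known cells sum to 111, so (2,1) = 39.
From column 2, 150 − (21 + 18 + 60) gives (2,2) = 51.
Column 3: 42 + 36 + 57 + ? = 150, so (4,3) = 15.
Row 2 must total 150; the given cells sum to 126, so (2,4) = 24.

24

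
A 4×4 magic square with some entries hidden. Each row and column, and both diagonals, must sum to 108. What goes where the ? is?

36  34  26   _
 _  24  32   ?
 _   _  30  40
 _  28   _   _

Row 1 needs 108; the known cells sum to 96, so (1,4) = 12.
Column 2 needs 108; the known cells sum to 86, so (3,2) = 22.
From column 3, 108 − (26 + 32 + 30) gives (4,3) = 20.
Main diagonal must total 108; the given cells sum to 90, so (4,4) = 18.
Using anti-diagonal: 12 + 32 + 22 + ? → (4,1) = 108 − 66 = 42.
Using row 3: 22 + 30 + 40 + ? → (3,1) = 108 − 92 = 16.
From column 1, 108 − (36 + 16 + 42) gives (2,1) = 14.
From column 4, 108 − (12 + 40 + 18) gives (2,4) = 38.

38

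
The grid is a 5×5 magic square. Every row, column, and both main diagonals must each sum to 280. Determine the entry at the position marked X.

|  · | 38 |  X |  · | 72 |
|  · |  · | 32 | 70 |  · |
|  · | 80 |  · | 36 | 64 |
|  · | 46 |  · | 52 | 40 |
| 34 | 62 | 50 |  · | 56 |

66

The remaining cell in row 5 is (5,4) = 280 − 202 = 78.
Column 2 must total 280; the given cells sum to 226, so (2,2) = 54.
Using column 4: 70 + 36 + 52 + 78 + ? → (1,4) = 280 − 236 = 44.
Column 5 needs 280; the known cells sum to 232, so (2,5) = 48.
Anti-diagonal needs 280; the known cells sum to 222, so (3,3) = 58.
Row 2 must total 280; the given cells sum to 204, so (2,1) = 76.
Using row 3: 80 + 58 + 36 + 64 + ? → (3,1) = 280 − 238 = 42.
Main diagonal needs 280; the known cells sum to 220, so (1,1) = 60.
The remaining cell in row 1 is (1,3) = 280 − 214 = 66.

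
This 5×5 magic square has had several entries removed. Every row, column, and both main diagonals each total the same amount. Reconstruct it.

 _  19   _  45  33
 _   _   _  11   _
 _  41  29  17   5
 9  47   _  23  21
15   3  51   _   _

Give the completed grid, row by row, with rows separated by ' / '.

Anti-diagonal is already complete: 33 + 11 + 29 + 47 + 15 = 135, so that is the magic constant.
The remaining cell in row 3 is (3,1) = 135 − 92 = 43.
Row 4 must total 135; the given cells sum to 100, so (4,3) = 35.
From column 2, 135 − (19 + 41 + 47 + 3) gives (2,2) = 25.
The remaining cell in column 4 is (5,4) = 135 − 96 = 39.
From row 5, 135 − (15 + 3 + 51 + 39) gives (5,5) = 27.
From column 5, 135 − (33 + 5 + 21 + 27) gives (2,5) = 49.
The remaining cell in main diagonal is (1,1) = 135 − 104 = 31.
From row 1, 135 − (31 + 19 + 45 + 33) gives (1,3) = 7.
Column 1 needs 135; the known cells sum to 98, so (2,1) = 37.
From column 3, 135 − (7 + 29 + 35 + 51) gives (2,3) = 13.

31 19 7 45 33 / 37 25 13 11 49 / 43 41 29 17 5 / 9 47 35 23 21 / 15 3 51 39 27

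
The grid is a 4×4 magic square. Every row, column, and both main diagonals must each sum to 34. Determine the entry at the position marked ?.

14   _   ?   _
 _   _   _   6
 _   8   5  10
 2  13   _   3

Using row 3: 8 + 5 + 10 + ? → (3,1) = 34 − 23 = 11.
Using row 4: 2 + 13 + 3 + ? → (4,3) = 34 − 18 = 16.
Column 1: 14 + 11 + 2 + ? = 34, so (2,1) = 7.
Column 4: 6 + 10 + 3 + ? = 34, so (1,4) = 15.
Main diagonal must total 34; the given cells sum to 22, so (2,2) = 12.
Using anti-diagonal: 15 + 8 + 2 + ? → (2,3) = 34 − 25 = 9.
The remaining cell in column 2 is (1,2) = 34 − 33 = 1.
Column 3: 9 + 5 + 16 + ? = 34, so (1,3) = 4.

4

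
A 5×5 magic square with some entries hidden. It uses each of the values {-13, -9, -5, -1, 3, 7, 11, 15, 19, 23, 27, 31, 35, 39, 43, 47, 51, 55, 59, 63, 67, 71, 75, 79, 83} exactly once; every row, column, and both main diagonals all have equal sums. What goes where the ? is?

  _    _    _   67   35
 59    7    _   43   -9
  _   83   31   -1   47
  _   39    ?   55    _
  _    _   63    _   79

-13

The 25 entries sum to 875, so each line sums to 875/5 = 175.
Row 2 must total 175; the given cells sum to 100, so (2,3) = 75.
The remaining cell in row 3 is (3,1) = 175 − 160 = 15.
The remaining cell in column 4 is (5,4) = 175 − 164 = 11.
From column 5, 175 − (35 + (-9) + 47 + 79) gives (4,5) = 23.
Main diagonal needs 175; the known cells sum to 172, so (1,1) = 3.
Anti-diagonal needs 175; the known cells sum to 148, so (5,1) = 27.
The remaining cell in row 5 is (5,2) = 175 − 180 = -5.
Column 1: 3 + 59 + 15 + 27 + ? = 175, so (4,1) = 71.
Using column 2: 7 + 83 + 39 + (-5) + ? → (1,2) = 175 − 124 = 51.
Row 1: 3 + 51 + 67 + 35 + ? = 175, so (1,3) = 19.
Using row 4: 71 + 39 + 55 + 23 + ? → (4,3) = 175 − 188 = -13.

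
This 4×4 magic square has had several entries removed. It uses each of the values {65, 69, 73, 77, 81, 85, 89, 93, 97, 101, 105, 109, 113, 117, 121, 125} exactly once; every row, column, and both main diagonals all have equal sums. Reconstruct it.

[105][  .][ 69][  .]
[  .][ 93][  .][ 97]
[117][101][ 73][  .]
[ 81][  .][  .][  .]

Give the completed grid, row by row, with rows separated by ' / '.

105 121 69 85 / 77 93 113 97 / 117 101 73 89 / 81 65 125 109

The 16 entries sum to 1520, so each line sums to 1520/4 = 380.
From row 3, 380 − (117 + 101 + 73) gives (3,4) = 89.
Column 1: 105 + 117 + 81 + ? = 380, so (2,1) = 77.
From main diagonal, 380 − (105 + 93 + 73) gives (4,4) = 109.
From row 2, 380 − (77 + 93 + 97) gives (2,3) = 113.
The remaining cell in column 3 is (4,3) = 380 − 255 = 125.
Column 4 needs 380; the known cells sum to 295, so (1,4) = 85.
From row 1, 380 − (105 + 69 + 85) gives (1,2) = 121.
The remaining cell in row 4 is (4,2) = 380 − 315 = 65.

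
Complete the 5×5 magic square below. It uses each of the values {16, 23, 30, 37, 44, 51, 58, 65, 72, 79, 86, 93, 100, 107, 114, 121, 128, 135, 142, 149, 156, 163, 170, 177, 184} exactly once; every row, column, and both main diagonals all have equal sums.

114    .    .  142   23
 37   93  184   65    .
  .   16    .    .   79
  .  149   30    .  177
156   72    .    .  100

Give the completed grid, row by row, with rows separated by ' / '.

114 170 51 142 23 / 37 93 184 65 121 / 135 16 107 163 79 / 58 149 30 86 177 / 156 72 128 44 100

The 25 entries sum to 2500, so each line sums to 2500/5 = 500.
From row 2, 500 − (37 + 93 + 184 + 65) gives (2,5) = 121.
The remaining cell in column 2 is (1,2) = 500 − 330 = 170.
Anti-diagonal: 23 + 65 + 149 + 156 + ? = 500, so (3,3) = 107.
The remaining cell in row 1 is (1,3) = 500 − 449 = 51.
Column 3 must total 500; the given cells sum to 372, so (5,3) = 128.
Using main diagonal: 114 + 93 + 107 + 100 + ? → (4,4) = 500 − 414 = 86.
Row 4: 149 + 30 + 86 + 177 + ? = 500, so (4,1) = 58.
Row 5 needs 500; the known cells sum to 456, so (5,4) = 44.
Column 1 needs 500; the known cells sum to 365, so (3,1) = 135.
From column 4, 500 − (142 + 65 + 86 + 44) gives (3,4) = 163.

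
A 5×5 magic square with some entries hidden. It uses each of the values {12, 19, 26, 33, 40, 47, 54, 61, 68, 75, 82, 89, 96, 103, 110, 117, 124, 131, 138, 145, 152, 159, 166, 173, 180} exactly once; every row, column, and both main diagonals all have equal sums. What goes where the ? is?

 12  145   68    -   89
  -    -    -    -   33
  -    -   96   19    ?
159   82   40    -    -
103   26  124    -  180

The 25 entries sum to 2400, so each line sums to 2400/5 = 480.
The remaining cell in row 1 is (1,4) = 480 − 314 = 166.
Row 5 must total 480; the given cells sum to 433, so (5,4) = 47.
Using column 3: 68 + 96 + 40 + 124 + ? → (2,3) = 480 − 328 = 152.
Using anti-diagonal: 89 + 96 + 82 + 103 + ? → (2,4) = 480 − 370 = 110.
Column 4: 166 + 110 + 19 + 47 + ? = 480, so (4,4) = 138.
Main diagonal needs 480; the known cells sum to 426, so (2,2) = 54.
Row 2 needs 480; the known cells sum to 349, so (2,1) = 131.
Using row 4: 159 + 82 + 40 + 138 + ? → (4,5) = 480 − 419 = 61.
Column 1: 12 + 131 + 159 + 103 + ? = 480, so (3,1) = 75.
From column 2, 480 − (145 + 54 + 82 + 26) gives (3,2) = 173.
Using column 5: 89 + 33 + 61 + 180 + ? → (3,5) = 480 − 363 = 117.

117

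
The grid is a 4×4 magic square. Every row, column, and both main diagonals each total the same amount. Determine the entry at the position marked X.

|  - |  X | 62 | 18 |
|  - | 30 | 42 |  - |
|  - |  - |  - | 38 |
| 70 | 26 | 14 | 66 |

Row 4 is complete and sums to 176; that is the magic constant.
From column 3, 176 − (62 + 42 + 14) gives (3,3) = 58.
Column 4: 18 + 38 + 66 + ? = 176, so (2,4) = 54.
From main diagonal, 176 − (30 + 58 + 66) gives (1,1) = 22.
The remaining cell in anti-diagonal is (3,2) = 176 − 130 = 46.
Row 1 needs 176; the known cells sum to 102, so (1,2) = 74.

74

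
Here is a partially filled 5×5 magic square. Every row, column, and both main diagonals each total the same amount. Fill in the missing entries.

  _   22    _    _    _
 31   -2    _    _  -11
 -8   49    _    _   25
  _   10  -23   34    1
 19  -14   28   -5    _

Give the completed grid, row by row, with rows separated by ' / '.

-20 22 4 46 13 / 31 -2 40 7 -11 / -8 49 16 -17 25 / 43 10 -23 34 1 / 19 -14 28 -5 37

Column 2 is already complete: 22 + -2 + 49 + 10 + -14 = 65, so that is the magic constant.
From row 4, 65 − (10 + (-23) + 34 + 1) gives (4,1) = 43.
From row 5, 65 − (19 + (-14) + 28 + (-5)) gives (5,5) = 37.
From column 1, 65 − (31 + (-8) + 43 + 19) gives (1,1) = -20.
The remaining cell in column 5 is (1,5) = 65 − 52 = 13.
From main diagonal, 65 − (-20 + (-2) + 34 + 37) gives (3,3) = 16.
Anti-diagonal needs 65; the known cells sum to 58, so (2,4) = 7.
Using row 2: 31 + (-2) + 7 + (-11) + ? → (2,3) = 65 − 25 = 40.
The remaining cell in row 3 is (3,4) = 65 − 82 = -17.
From column 3, 65 − (40 + 16 + (-23) + 28) gives (1,3) = 4.
Column 4: 7 + (-17) + 34 + (-5) + ? = 65, so (1,4) = 46.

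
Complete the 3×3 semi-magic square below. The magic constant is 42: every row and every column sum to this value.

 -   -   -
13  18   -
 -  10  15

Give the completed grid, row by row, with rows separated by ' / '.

Row 2 must total 42; the given cells sum to 31, so (2,3) = 11.
Using row 3: 10 + 15 + ? → (3,1) = 42 − 25 = 17.
Column 1 needs 42; the known cells sum to 30, so (1,1) = 12.
From column 2, 42 − (18 + 10) gives (1,2) = 14.
From column 3, 42 − (11 + 15) gives (1,3) = 16.

12 14 16 / 13 18 11 / 17 10 15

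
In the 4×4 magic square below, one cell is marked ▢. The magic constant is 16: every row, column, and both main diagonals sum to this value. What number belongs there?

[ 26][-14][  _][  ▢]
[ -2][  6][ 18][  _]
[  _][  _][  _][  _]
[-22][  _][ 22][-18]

The remaining cell in row 2 is (2,4) = 16 − 22 = -6.
From row 4, 16 − (-22 + 22 + (-18)) gives (4,2) = 34.
Column 1: 26 + (-2) + (-22) + ? = 16, so (3,1) = 14.
The remaining cell in column 2 is (3,2) = 16 − 26 = -10.
Main diagonal: 26 + 6 + (-18) + ? = 16, so (3,3) = 2.
Anti-diagonal needs 16; the known cells sum to -14, so (1,4) = 30.

30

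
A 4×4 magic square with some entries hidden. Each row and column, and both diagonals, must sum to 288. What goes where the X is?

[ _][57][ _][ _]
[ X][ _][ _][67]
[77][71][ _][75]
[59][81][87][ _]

69

The remaining cell in row 3 is (3,3) = 288 − 223 = 65.
Row 4 needs 288; the known cells sum to 227, so (4,4) = 61.
Using column 2: 57 + 71 + 81 + ? → (2,2) = 288 − 209 = 79.
From column 4, 288 − (67 + 75 + 61) gives (1,4) = 85.
Main diagonal needs 288; the known cells sum to 205, so (1,1) = 83.
Anti-diagonal: 85 + 71 + 59 + ? = 288, so (2,3) = 73.
Row 1 must total 288; the given cells sum to 225, so (1,3) = 63.
Using row 2: 79 + 73 + 67 + ? → (2,1) = 288 − 219 = 69.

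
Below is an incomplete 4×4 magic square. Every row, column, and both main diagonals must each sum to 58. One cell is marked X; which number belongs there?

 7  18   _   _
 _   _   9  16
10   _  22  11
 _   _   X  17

The remaining cell in row 3 is (3,2) = 58 − 43 = 15.
Column 4 must total 58; the given cells sum to 44, so (1,4) = 14.
Using main diagonal: 7 + 22 + 17 + ? → (2,2) = 58 − 46 = 12.
Using anti-diagonal: 14 + 9 + 15 + ? → (4,1) = 58 − 38 = 20.
Using row 1: 7 + 18 + 14 + ? → (1,3) = 58 − 39 = 19.
From row 2, 58 − (12 + 9 + 16) gives (2,1) = 21.
Using column 2: 18 + 12 + 15 + ? → (4,2) = 58 − 45 = 13.
From column 3, 58 − (19 + 9 + 22) gives (4,3) = 8.

8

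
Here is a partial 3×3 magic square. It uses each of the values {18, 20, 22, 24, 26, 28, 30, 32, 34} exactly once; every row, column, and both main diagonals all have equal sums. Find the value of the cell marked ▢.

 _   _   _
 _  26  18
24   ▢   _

22

The 9 entries sum to 234, so each line sums to 234/3 = 78.
Using row 2: 26 + 18 + ? → (2,1) = 78 − 44 = 34.
Column 1: 34 + 24 + ? = 78, so (1,1) = 20.
Main diagonal needs 78; the known cells sum to 46, so (3,3) = 32.
Anti-diagonal must total 78; the given cells sum to 50, so (1,3) = 28.
Row 1 must total 78; the given cells sum to 48, so (1,2) = 30.
Row 3 must total 78; the given cells sum to 56, so (3,2) = 22.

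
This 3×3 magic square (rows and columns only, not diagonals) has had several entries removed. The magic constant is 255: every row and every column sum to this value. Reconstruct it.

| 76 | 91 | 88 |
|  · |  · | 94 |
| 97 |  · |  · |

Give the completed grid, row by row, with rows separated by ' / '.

76 91 88 / 82 79 94 / 97 85 73

From column 1, 255 − (76 + 97) gives (2,1) = 82.
The remaining cell in column 3 is (3,3) = 255 − 182 = 73.
From row 2, 255 − (82 + 94) gives (2,2) = 79.
Row 3 must total 255; the given cells sum to 170, so (3,2) = 85.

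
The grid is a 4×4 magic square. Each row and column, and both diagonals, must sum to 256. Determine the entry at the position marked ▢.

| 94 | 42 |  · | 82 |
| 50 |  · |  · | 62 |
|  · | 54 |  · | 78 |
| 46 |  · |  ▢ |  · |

86

Row 1: 94 + 42 + 82 + ? = 256, so (1,3) = 38.
Using column 1: 94 + 50 + 46 + ? → (3,1) = 256 − 190 = 66.
Column 4 needs 256; the known cells sum to 222, so (4,4) = 34.
Anti-diagonal needs 256; the known cells sum to 182, so (2,3) = 74.
Row 2 must total 256; the given cells sum to 186, so (2,2) = 70.
Row 3: 66 + 54 + 78 + ? = 256, so (3,3) = 58.
Column 2 needs 256; the known cells sum to 166, so (4,2) = 90.
Column 3 must total 256; the given cells sum to 170, so (4,3) = 86.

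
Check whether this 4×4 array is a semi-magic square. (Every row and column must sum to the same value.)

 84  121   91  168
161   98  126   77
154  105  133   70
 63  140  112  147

No — row 2 sums to 462 but row 1 sums to 464.

Row 1: 84 + 121 + 91 + 168 = 464.
Row 2: 161 + 98 + 126 + 77 = 462.
Row 3: 154 + 105 + 133 + 70 = 462.
Row 4: 63 + 140 + 112 + 147 = 462.
Column 1: 84 + 161 + 154 + 63 = 462.
Column 2: 121 + 98 + 105 + 140 = 464.
Column 3: 91 + 126 + 133 + 112 = 462.
Column 4: 168 + 77 + 70 + 147 = 462.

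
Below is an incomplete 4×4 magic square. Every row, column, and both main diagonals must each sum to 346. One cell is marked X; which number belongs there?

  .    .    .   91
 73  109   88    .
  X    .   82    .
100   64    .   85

103

Row 2: 73 + 109 + 88 + ? = 346, so (2,4) = 76.
Row 4: 100 + 64 + 85 + ? = 346, so (4,3) = 97.
Column 3 must total 346; the given cells sum to 267, so (1,3) = 79.
Column 4 must total 346; the given cells sum to 252, so (3,4) = 94.
Main diagonal needs 346; the known cells sum to 276, so (1,1) = 70.
Using anti-diagonal: 91 + 88 + 100 + ? → (3,2) = 346 − 279 = 67.
Using row 1: 70 + 79 + 91 + ? → (1,2) = 346 − 240 = 106.
From row 3, 346 − (67 + 82 + 94) gives (3,1) = 103.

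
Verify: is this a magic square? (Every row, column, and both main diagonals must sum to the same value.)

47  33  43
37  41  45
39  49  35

Yes

Row 1: 47 + 33 + 43 = 123.
Row 2: 37 + 41 + 45 = 123.
Row 3: 39 + 49 + 35 = 123.
Column 1: 47 + 37 + 39 = 123.
Column 2: 33 + 41 + 49 = 123.
Column 3: 43 + 45 + 35 = 123.
Main diagonal: 47 + 41 + 35 = 123.
Anti-diagonal: 43 + 41 + 39 = 123.
All lines sum to 123.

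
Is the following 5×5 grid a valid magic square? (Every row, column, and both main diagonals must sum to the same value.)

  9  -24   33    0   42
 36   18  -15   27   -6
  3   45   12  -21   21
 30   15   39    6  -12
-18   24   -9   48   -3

No — anti-diagonal sums to 78 but column 5 sums to 42.

Row 1: 9 + (-24) + 33 + 0 + 42 = 60.
Row 2: 36 + 18 + (-15) + 27 + (-6) = 60.
Row 3: 3 + 45 + 12 + (-21) + 21 = 60.
Row 4: 30 + 15 + 39 + 6 + (-12) = 78.
Row 5: -18 + 24 + (-9) + 48 + (-3) = 42.
Column 1: 9 + 36 + 3 + 30 + (-18) = 60.
Column 2: -24 + 18 + 45 + 15 + 24 = 78.
Column 3: 33 + (-15) + 12 + 39 + (-9) = 60.
Column 4: 0 + 27 + (-21) + 6 + 48 = 60.
Column 5: 42 + (-6) + 21 + (-12) + (-3) = 42.
Main diagonal: 9 + 18 + 12 + 6 + (-3) = 42.
Anti-diagonal: 42 + 27 + 12 + 15 + (-18) = 78.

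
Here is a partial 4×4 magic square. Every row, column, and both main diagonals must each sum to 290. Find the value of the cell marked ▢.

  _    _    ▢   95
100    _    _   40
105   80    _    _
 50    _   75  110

90

Row 4 needs 290; the known cells sum to 235, so (4,2) = 55.
From column 1, 290 − (100 + 105 + 50) gives (1,1) = 35.
Using column 4: 95 + 40 + 110 + ? → (3,4) = 290 − 245 = 45.
Using anti-diagonal: 95 + 80 + 50 + ? → (2,3) = 290 − 225 = 65.
Row 2 must total 290; the given cells sum to 205, so (2,2) = 85.
From row 3, 290 − (105 + 80 + 45) gives (3,3) = 60.
The remaining cell in column 2 is (1,2) = 290 − 220 = 70.
Column 3: 65 + 60 + 75 + ? = 290, so (1,3) = 90.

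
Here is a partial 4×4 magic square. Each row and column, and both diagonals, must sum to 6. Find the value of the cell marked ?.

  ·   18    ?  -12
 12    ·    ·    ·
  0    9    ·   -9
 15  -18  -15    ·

Row 3 must total 6; the given cells sum to 0, so (3,3) = 6.
Using row 4: 15 + (-18) + (-15) + ? → (4,4) = 6 − (-18) = 24.
From column 1, 6 − (12 + 0 + 15) gives (1,1) = -21.
From column 2, 6 − (18 + 9 + (-18)) gives (2,2) = -3.
Using column 4: -12 + (-9) + 24 + ? → (2,4) = 6 − 3 = 3.
Anti-diagonal must total 6; the given cells sum to 12, so (2,3) = -6.
From row 1, 6 − (-21 + 18 + (-12)) gives (1,3) = 21.

21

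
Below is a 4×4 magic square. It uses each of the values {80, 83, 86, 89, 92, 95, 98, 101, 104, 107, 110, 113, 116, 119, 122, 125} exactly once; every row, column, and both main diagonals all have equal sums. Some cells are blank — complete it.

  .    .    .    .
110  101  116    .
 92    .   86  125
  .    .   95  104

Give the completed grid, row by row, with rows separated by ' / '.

119 80 113 98 / 110 101 116 83 / 92 107 86 125 / 89 122 95 104

The 16 entries sum to 1640, so each line sums to 1640/4 = 410.
Using row 2: 110 + 101 + 116 + ? → (2,4) = 410 − 327 = 83.
Row 3 must total 410; the given cells sum to 303, so (3,2) = 107.
Column 3 needs 410; the known cells sum to 297, so (1,3) = 113.
Using column 4: 83 + 125 + 104 + ? → (1,4) = 410 − 312 = 98.
Main diagonal needs 410; the known cells sum to 291, so (1,1) = 119.
Anti-diagonal must total 410; the given cells sum to 321, so (4,1) = 89.
Row 1: 119 + 113 + 98 + ? = 410, so (1,2) = 80.
Row 4: 89 + 95 + 104 + ? = 410, so (4,2) = 122.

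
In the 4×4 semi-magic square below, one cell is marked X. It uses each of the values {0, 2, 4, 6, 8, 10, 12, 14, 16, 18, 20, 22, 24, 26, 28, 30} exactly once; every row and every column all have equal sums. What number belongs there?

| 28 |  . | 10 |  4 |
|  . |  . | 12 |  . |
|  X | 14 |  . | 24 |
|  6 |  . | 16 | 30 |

The 16 entries sum to 240, so each line sums to 240/4 = 60.
The remaining cell in row 1 is (1,2) = 60 − 42 = 18.
Row 4: 6 + 16 + 30 + ? = 60, so (4,2) = 8.
Column 2 must total 60; the given cells sum to 40, so (2,2) = 20.
Column 3 must total 60; the given cells sum to 38, so (3,3) = 22.
Column 4 must total 60; the given cells sum to 58, so (2,4) = 2.
The remaining cell in row 2 is (2,1) = 60 − 34 = 26.
Row 3: 14 + 22 + 24 + ? = 60, so (3,1) = 0.

0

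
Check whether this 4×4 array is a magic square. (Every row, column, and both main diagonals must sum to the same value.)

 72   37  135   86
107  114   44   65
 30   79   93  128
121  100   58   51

Row 1: 72 + 37 + 135 + 86 = 330.
Row 2: 107 + 114 + 44 + 65 = 330.
Row 3: 30 + 79 + 93 + 128 = 330.
Row 4: 121 + 100 + 58 + 51 = 330.
Column 1: 72 + 107 + 30 + 121 = 330.
Column 2: 37 + 114 + 79 + 100 = 330.
Column 3: 135 + 44 + 93 + 58 = 330.
Column 4: 86 + 65 + 128 + 51 = 330.
Main diagonal: 72 + 114 + 93 + 51 = 330.
Anti-diagonal: 86 + 44 + 79 + 121 = 330.
All lines sum to 330.

Yes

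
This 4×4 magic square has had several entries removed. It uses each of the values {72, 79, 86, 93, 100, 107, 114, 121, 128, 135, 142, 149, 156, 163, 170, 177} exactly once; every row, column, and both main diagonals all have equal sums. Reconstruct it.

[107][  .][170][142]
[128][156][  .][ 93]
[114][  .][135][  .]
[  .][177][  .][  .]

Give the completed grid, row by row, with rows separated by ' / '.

The 16 entries sum to 1992, so each line sums to 1992/4 = 498.
Row 1: 107 + 170 + 142 + ? = 498, so (1,2) = 79.
Row 2: 128 + 156 + 93 + ? = 498, so (2,3) = 121.
Column 1 needs 498; the known cells sum to 349, so (4,1) = 149.
Using column 2: 79 + 156 + 177 + ? → (3,2) = 498 − 412 = 86.
Using column 3: 170 + 121 + 135 + ? → (4,3) = 498 − 426 = 72.
The remaining cell in main diagonal is (4,4) = 498 − 398 = 100.
From row 3, 498 − (114 + 86 + 135) gives (3,4) = 163.

107 79 170 142 / 128 156 121 93 / 114 86 135 163 / 149 177 72 100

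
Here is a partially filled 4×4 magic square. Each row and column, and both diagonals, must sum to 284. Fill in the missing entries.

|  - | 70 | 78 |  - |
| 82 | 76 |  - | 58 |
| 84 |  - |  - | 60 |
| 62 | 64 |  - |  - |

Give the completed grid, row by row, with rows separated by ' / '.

Using row 2: 82 + 76 + 58 + ? → (2,3) = 284 − 216 = 68.
The remaining cell in column 1 is (1,1) = 284 − 228 = 56.
The remaining cell in column 2 is (3,2) = 284 − 210 = 74.
The remaining cell in anti-diagonal is (1,4) = 284 − 204 = 80.
Using row 3: 84 + 74 + 60 + ? → (3,3) = 284 − 218 = 66.
Column 3: 78 + 68 + 66 + ? = 284, so (4,3) = 72.
Column 4 must total 284; the given cells sum to 198, so (4,4) = 86.

56 70 78 80 / 82 76 68 58 / 84 74 66 60 / 62 64 72 86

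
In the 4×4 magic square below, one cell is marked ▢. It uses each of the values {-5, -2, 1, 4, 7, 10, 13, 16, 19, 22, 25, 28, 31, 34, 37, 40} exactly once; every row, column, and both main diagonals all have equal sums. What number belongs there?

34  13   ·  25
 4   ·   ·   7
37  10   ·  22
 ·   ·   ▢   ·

The 16 entries sum to 280, so each line sums to 280/4 = 70.
From row 1, 70 − (34 + 13 + 25) gives (1,3) = -2.
The remaining cell in row 3 is (3,3) = 70 − 69 = 1.
Column 1 must total 70; the given cells sum to 75, so (4,1) = -5.
From column 4, 70 − (25 + 7 + 22) gives (4,4) = 16.
The remaining cell in main diagonal is (2,2) = 70 − 51 = 19.
From anti-diagonal, 70 − (25 + 10 + (-5)) gives (2,3) = 40.
Using column 2: 13 + 19 + 10 + ? → (4,2) = 70 − 42 = 28.
From column 3, 70 − (-2 + 40 + 1) gives (4,3) = 31.

31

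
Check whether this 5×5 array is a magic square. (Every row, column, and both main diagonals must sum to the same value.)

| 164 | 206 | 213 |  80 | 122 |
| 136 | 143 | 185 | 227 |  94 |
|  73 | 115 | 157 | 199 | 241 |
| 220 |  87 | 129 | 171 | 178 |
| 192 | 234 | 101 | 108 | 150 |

Yes

Row 1: 164 + 206 + 213 + 80 + 122 = 785.
Row 2: 136 + 143 + 185 + 227 + 94 = 785.
Row 3: 73 + 115 + 157 + 199 + 241 = 785.
Row 4: 220 + 87 + 129 + 171 + 178 = 785.
Row 5: 192 + 234 + 101 + 108 + 150 = 785.
Column 1: 164 + 136 + 73 + 220 + 192 = 785.
Column 2: 206 + 143 + 115 + 87 + 234 = 785.
Column 3: 213 + 185 + 157 + 129 + 101 = 785.
Column 4: 80 + 227 + 199 + 171 + 108 = 785.
Column 5: 122 + 94 + 241 + 178 + 150 = 785.
Main diagonal: 164 + 143 + 157 + 171 + 150 = 785.
Anti-diagonal: 122 + 227 + 157 + 87 + 192 = 785.
All lines sum to 785.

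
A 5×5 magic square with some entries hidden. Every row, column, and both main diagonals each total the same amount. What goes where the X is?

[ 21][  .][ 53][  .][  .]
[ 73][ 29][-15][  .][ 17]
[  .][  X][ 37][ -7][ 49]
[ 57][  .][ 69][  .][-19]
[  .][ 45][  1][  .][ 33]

61

Column 3 is complete and sums to 145; that is the magic constant.
The remaining cell in row 2 is (2,4) = 145 − 104 = 41.
Column 5 needs 145; the known cells sum to 80, so (1,5) = 65.
Main diagonal needs 145; the known cells sum to 120, so (4,4) = 25.
The remaining cell in row 4 is (4,2) = 145 − 132 = 13.
Anti-diagonal needs 145; the known cells sum to 156, so (5,1) = -11.
Row 5: -11 + 45 + 1 + 33 + ? = 145, so (5,4) = 77.
Column 1: 21 + 73 + 57 + (-11) + ? = 145, so (3,1) = 5.
Column 4 needs 145; the known cells sum to 136, so (1,4) = 9.
From row 1, 145 − (21 + 53 + 9 + 65) gives (1,2) = -3.
Row 3 must total 145; the given cells sum to 84, so (3,2) = 61.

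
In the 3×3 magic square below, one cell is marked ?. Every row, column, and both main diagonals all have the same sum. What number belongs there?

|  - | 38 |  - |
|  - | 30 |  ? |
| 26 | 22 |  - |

14

Column 2 is complete and sums to 90; that is the magic constant.
Row 3 needs 90; the known cells sum to 48, so (3,3) = 42.
Main diagonal: 30 + 42 + ? = 90, so (1,1) = 18.
From anti-diagonal, 90 − (30 + 26) gives (1,3) = 34.
The remaining cell in column 1 is (2,1) = 90 − 44 = 46.
Column 3 needs 90; the known cells sum to 76, so (2,3) = 14.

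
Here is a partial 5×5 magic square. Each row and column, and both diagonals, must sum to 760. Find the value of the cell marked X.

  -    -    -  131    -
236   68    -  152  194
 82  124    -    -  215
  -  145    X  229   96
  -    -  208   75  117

187

Row 2: 236 + 68 + 152 + 194 + ? = 760, so (2,3) = 110.
Column 4 must total 760; the given cells sum to 587, so (3,4) = 173.
Column 5 needs 760; the known cells sum to 622, so (1,5) = 138.
The remaining cell in row 3 is (3,3) = 760 − 594 = 166.
From main diagonal, 760 − (68 + 166 + 229 + 117) gives (1,1) = 180.
Anti-diagonal needs 760; the known cells sum to 601, so (5,1) = 159.
From row 5, 760 − (159 + 208 + 75 + 117) gives (5,2) = 201.
The remaining cell in column 1 is (4,1) = 760 − 657 = 103.
The remaining cell in column 2 is (1,2) = 760 − 538 = 222.
Using row 1: 180 + 222 + 131 + 138 + ? → (1,3) = 760 − 671 = 89.
Using row 4: 103 + 145 + 229 + 96 + ? → (4,3) = 760 − 573 = 187.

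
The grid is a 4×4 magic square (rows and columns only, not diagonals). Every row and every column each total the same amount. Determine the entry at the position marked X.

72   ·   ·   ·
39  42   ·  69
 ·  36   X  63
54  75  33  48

Row 4 is complete and sums to 210; that is the magic constant.
The remaining cell in row 2 is (2,3) = 210 − 150 = 60.
Using column 1: 72 + 39 + 54 + ? → (3,1) = 210 − 165 = 45.
Using column 2: 42 + 36 + 75 + ? → (1,2) = 210 − 153 = 57.
Column 4 needs 210; the known cells sum to 180, so (1,4) = 30.
Using row 1: 72 + 57 + 30 + ? → (1,3) = 210 − 159 = 51.
Using row 3: 45 + 36 + 63 + ? → (3,3) = 210 − 144 = 66.

66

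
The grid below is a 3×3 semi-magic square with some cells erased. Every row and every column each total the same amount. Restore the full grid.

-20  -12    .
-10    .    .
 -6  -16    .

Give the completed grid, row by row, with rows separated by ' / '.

Column 1 is already complete: -20 + -10 + -6 = -36, so that is the magic constant.
From row 1, -36 − (-20 + (-12)) gives (1,3) = -4.
Row 3 must total -36; the given cells sum to -22, so (3,3) = -14.
The remaining cell in column 2 is (2,2) = -36 − (-28) = -8.
Column 3: -4 + (-14) + ? = -36, so (2,3) = -18.

-20 -12 -4 / -10 -8 -18 / -6 -16 -14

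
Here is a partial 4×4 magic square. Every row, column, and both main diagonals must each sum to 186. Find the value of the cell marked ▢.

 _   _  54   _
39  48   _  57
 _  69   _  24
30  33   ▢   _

Row 2 must total 186; the given cells sum to 144, so (2,3) = 42.
Using column 2: 48 + 69 + 33 + ? → (1,2) = 186 − 150 = 36.
Anti-diagonal: 42 + 69 + 30 + ? = 186, so (1,4) = 45.
Row 1 must total 186; the given cells sum to 135, so (1,1) = 51.
From column 1, 186 − (51 + 39 + 30) gives (3,1) = 66.
The remaining cell in column 4 is (4,4) = 186 − 126 = 60.
The remaining cell in main diagonal is (3,3) = 186 − 159 = 27.
Row 4 needs 186; the known cells sum to 123, so (4,3) = 63.

63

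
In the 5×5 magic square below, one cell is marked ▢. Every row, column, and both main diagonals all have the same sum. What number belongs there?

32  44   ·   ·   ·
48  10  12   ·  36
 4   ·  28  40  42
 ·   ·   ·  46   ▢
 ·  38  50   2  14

8

Main diagonal is complete and sums to 130; that is the magic constant.
Row 2: 48 + 10 + 12 + 36 + ? = 130, so (2,4) = 24.
From row 3, 130 − (4 + 28 + 40 + 42) gives (3,2) = 16.
The remaining cell in row 5 is (5,1) = 130 − 104 = 26.
Using column 1: 32 + 48 + 4 + 26 + ? → (4,1) = 130 − 110 = 20.
Using column 2: 44 + 10 + 16 + 38 + ? → (4,2) = 130 − 108 = 22.
Column 4 must total 130; the given cells sum to 112, so (1,4) = 18.
Anti-diagonal needs 130; the known cells sum to 100, so (1,5) = 30.
Row 1 needs 130; the known cells sum to 124, so (1,3) = 6.
Column 3: 6 + 12 + 28 + 50 + ? = 130, so (4,3) = 34.
Using column 5: 30 + 36 + 42 + 14 + ? → (4,5) = 130 − 122 = 8.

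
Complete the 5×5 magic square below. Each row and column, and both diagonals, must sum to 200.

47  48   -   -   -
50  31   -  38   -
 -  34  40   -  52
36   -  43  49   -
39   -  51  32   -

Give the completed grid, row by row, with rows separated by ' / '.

47 48 29 35 41 / 50 31 37 38 44 / 28 34 40 46 52 / 36 42 43 49 30 / 39 45 51 32 33

Column 1: 47 + 50 + 36 + 39 + ? = 200, so (3,1) = 28.
Main diagonal needs 200; the known cells sum to 167, so (5,5) = 33.
Using row 3: 28 + 34 + 40 + 52 + ? → (3,4) = 200 − 154 = 46.
Row 5 must total 200; the given cells sum to 155, so (5,2) = 45.
Column 2 needs 200; the known cells sum to 158, so (4,2) = 42.
Column 4 needs 200; the known cells sum to 165, so (1,4) = 35.
Anti-diagonal: 38 + 40 + 42 + 39 + ? = 200, so (1,5) = 41.
Row 1 needs 200; the known cells sum to 171, so (1,3) = 29.
The remaining cell in row 4 is (4,5) = 200 − 170 = 30.
The remaining cell in column 3 is (2,3) = 200 − 163 = 37.
Using column 5: 41 + 52 + 30 + 33 + ? → (2,5) = 200 − 156 = 44.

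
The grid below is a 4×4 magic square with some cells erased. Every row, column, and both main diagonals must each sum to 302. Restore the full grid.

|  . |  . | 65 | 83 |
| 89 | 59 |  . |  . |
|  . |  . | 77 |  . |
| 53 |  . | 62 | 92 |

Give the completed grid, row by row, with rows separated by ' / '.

From row 4, 302 − (53 + 62 + 92) gives (4,2) = 95.
Column 3: 65 + 77 + 62 + ? = 302, so (2,3) = 98.
The remaining cell in main diagonal is (1,1) = 302 − 228 = 74.
The remaining cell in anti-diagonal is (3,2) = 302 − 234 = 68.
From row 1, 302 − (74 + 65 + 83) gives (1,2) = 80.
Using row 2: 89 + 59 + 98 + ? → (2,4) = 302 − 246 = 56.
Column 1 needs 302; the known cells sum to 216, so (3,1) = 86.
Column 4 must total 302; the given cells sum to 231, so (3,4) = 71.

74 80 65 83 / 89 59 98 56 / 86 68 77 71 / 53 95 62 92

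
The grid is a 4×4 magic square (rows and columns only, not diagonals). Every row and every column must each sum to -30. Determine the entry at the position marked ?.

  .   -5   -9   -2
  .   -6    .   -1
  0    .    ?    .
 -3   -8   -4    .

-7

Row 1 needs -30; the known cells sum to -16, so (1,1) = -14.
Using row 4: -3 + (-8) + (-4) + ? → (4,4) = -30 − (-15) = -15.
Column 1: -14 + 0 + (-3) + ? = -30, so (2,1) = -13.
From column 2, -30 − (-5 + (-6) + (-8)) gives (3,2) = -11.
From column 4, -30 − (-2 + (-1) + (-15)) gives (3,4) = -12.
Row 2 needs -30; the known cells sum to -20, so (2,3) = -10.
Row 3 needs -30; the known cells sum to -23, so (3,3) = -7.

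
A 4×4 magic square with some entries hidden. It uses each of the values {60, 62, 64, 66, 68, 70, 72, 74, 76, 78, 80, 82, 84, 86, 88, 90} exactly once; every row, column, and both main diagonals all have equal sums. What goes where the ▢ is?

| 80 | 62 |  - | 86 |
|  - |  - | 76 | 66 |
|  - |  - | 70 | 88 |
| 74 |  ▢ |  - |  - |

84

The 16 entries sum to 1200, so each line sums to 1200/4 = 300.
The remaining cell in row 1 is (1,3) = 300 − 228 = 72.
The remaining cell in column 3 is (4,3) = 300 − 218 = 82.
The remaining cell in column 4 is (4,4) = 300 − 240 = 60.
Main diagonal needs 300; the known cells sum to 210, so (2,2) = 90.
Anti-diagonal: 86 + 76 + 74 + ? = 300, so (3,2) = 64.
Row 2 needs 300; the known cells sum to 232, so (2,1) = 68.
Row 3 must total 300; the given cells sum to 222, so (3,1) = 78.
From row 4, 300 − (74 + 82 + 60) gives (4,2) = 84.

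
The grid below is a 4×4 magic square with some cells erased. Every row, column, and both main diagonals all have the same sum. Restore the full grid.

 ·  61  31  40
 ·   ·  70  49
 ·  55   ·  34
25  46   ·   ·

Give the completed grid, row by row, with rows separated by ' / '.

Anti-diagonal is already complete: 40 + 70 + 55 + 25 = 190, so that is the magic constant.
Row 1 must total 190; the given cells sum to 132, so (1,1) = 58.
Using column 2: 61 + 55 + 46 + ? → (2,2) = 190 − 162 = 28.
The remaining cell in column 4 is (4,4) = 190 − 123 = 67.
Main diagonal: 58 + 28 + 67 + ? = 190, so (3,3) = 37.
The remaining cell in row 2 is (2,1) = 190 − 147 = 43.
Row 3: 55 + 37 + 34 + ? = 190, so (3,1) = 64.
Row 4: 25 + 46 + 67 + ? = 190, so (4,3) = 52.

58 61 31 40 / 43 28 70 49 / 64 55 37 34 / 25 46 52 67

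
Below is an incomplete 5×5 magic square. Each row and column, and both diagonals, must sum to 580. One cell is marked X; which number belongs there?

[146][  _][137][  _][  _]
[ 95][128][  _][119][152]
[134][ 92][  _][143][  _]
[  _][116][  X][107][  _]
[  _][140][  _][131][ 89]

Row 2 needs 580; the known cells sum to 494, so (2,3) = 86.
From column 2, 580 − (128 + 92 + 116 + 140) gives (1,2) = 104.
The remaining cell in column 4 is (1,4) = 580 − 500 = 80.
From main diagonal, 580 − (146 + 128 + 107 + 89) gives (3,3) = 110.
Row 1 needs 580; the known cells sum to 467, so (1,5) = 113.
From row 3, 580 − (134 + 92 + 110 + 143) gives (3,5) = 101.
The remaining cell in column 5 is (4,5) = 580 − 455 = 125.
Anti-diagonal: 113 + 119 + 110 + 116 + ? = 580, so (5,1) = 122.
The remaining cell in row 5 is (5,3) = 580 − 482 = 98.
The remaining cell in column 1 is (4,1) = 580 − 497 = 83.
Column 3 must total 580; the given cells sum to 431, so (4,3) = 149.

149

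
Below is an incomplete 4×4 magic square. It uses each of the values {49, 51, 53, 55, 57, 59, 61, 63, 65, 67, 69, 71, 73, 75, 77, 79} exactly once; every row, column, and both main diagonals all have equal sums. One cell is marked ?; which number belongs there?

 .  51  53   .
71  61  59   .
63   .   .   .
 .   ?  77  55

75

The 16 entries sum to 1024, so each line sums to 1024/4 = 256.
Row 2 needs 256; the known cells sum to 191, so (2,4) = 65.
Column 3 needs 256; the known cells sum to 189, so (3,3) = 67.
From main diagonal, 256 − (61 + 67 + 55) gives (1,1) = 73.
From row 1, 256 − (73 + 51 + 53) gives (1,4) = 79.
Using column 1: 73 + 71 + 63 + ? → (4,1) = 256 − 207 = 49.
The remaining cell in column 4 is (3,4) = 256 − 199 = 57.
From anti-diagonal, 256 − (79 + 59 + 49) gives (3,2) = 69.
Row 4 needs 256; the known cells sum to 181, so (4,2) = 75.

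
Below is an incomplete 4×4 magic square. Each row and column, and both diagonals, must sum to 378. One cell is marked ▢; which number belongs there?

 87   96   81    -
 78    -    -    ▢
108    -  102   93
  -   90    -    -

Row 1 must total 378; the given cells sum to 264, so (1,4) = 114.
Row 3: 108 + 102 + 93 + ? = 378, so (3,2) = 75.
Column 1 must total 378; the given cells sum to 273, so (4,1) = 105.
The remaining cell in column 2 is (2,2) = 378 − 261 = 117.
Main diagonal must total 378; the given cells sum to 306, so (4,4) = 72.
Anti-diagonal needs 378; the known cells sum to 294, so (2,3) = 84.
Using row 2: 78 + 117 + 84 + ? → (2,4) = 378 − 279 = 99.

99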